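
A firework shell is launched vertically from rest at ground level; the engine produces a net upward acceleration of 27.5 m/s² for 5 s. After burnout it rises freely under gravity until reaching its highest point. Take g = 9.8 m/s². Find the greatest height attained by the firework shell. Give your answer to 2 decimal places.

Phase 1 (powered ascent): v₀ = 0 m/s, a = 27.5 m/s².
v = v₀ + at = 0 + (27.5)(5) = 138 m/s
Δx = v₀t + ½at² = 0·5 + 0.5·27.5·5² = 344 m

Phase 2 (coasting upward): v₀ = 138 m/s, a = -9.8 m/s².
v = v₀ + at → t = (0 − 138) / -9.8 = 14.0 s
v² = v₀² + 2aΔx → Δx = (0² − 138²)/(2·-9.8) = 965 m
Maximum height = 344 + 965 = 1310 m

1308.35 m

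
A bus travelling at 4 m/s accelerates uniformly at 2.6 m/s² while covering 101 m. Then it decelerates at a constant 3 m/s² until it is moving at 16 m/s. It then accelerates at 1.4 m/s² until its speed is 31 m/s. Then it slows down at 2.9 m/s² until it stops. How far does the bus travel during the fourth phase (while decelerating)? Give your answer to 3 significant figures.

166 m

Phase 1 (accelerating): v₀ = 4.00 m/s, a = 2.6 m/s².
v² = v₀² + 2aΔx = 4.00² + 2·2.6·101 = 541 → v = 23.3 m/s
t = (v − v₀)/a = (23.3 − 4.00)/2.6 = 7.41 s

Phase 2 (decelerating): v₀ = 23.3 m/s, a = -3 m/s².
v = v₀ + at → t = (16 − 23.3) / -3 = 2.42 s
v² = v₀² + 2aΔx → Δx = (16² − 23.3²)/(2·-3) = 47.5 m

Phase 3 (accelerating): v₀ = 16.0 m/s, a = 1.4 m/s².
v = v₀ + at → t = (31 − 16.0) / 1.4 = 10.7 s
v² = v₀² + 2aΔx → Δx = (31² − 16.0²)/(2·1.4) = 252 m

Phase 4 (decelerating): v₀ = 31.0 m/s, a = -2.9 m/s².
v = v₀ + at → t = (0 − 31.0) / -2.9 = 10.7 s
v² = v₀² + 2aΔx → Δx = (0² − 31.0²)/(2·-2.9) = 166 m
Distance in phase 4 = 166 m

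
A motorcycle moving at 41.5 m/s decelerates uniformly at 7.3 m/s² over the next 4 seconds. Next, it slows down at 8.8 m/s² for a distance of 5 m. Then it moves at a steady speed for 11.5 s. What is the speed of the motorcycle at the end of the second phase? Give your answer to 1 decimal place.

8.0 m/s

Phase 1 (decelerating): v₀ = 41.5 m/s, a = -7.3 m/s².
v = v₀ + at = 41.5 + (-7.3)(4) = 12.3 m/s
Δx = v₀t + ½at² = 41.5·4 + 0.5·-7.3·4² = 108 m

Phase 2 (decelerating): v₀ = 12.3 m/s, a = -8.8 m/s².
v² = v₀² + 2aΔx = 12.3² + 2·-8.8·5 = 63.3 → v = 7.96 m/s
t = (v − v₀)/a = (7.96 − 12.3)/-8.8 = 0.494 s
Speed at end of phase 2 = 7.96 m/s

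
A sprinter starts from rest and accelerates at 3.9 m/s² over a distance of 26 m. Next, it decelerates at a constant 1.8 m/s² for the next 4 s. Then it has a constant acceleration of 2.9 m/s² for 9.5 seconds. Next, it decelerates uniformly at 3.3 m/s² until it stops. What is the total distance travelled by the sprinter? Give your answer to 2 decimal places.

447.60 m

Phase 1 (accelerating): v₀ = 0 m/s, a = 3.9 m/s².
v² = v₀² + 2aΔx = 0² + 2·3.9·26 = 203 → v = 14.2 m/s
t = (v − v₀)/a = (14.2 − 0)/3.9 = 3.65 s

Phase 2 (decelerating): v₀ = 14.2 m/s, a = -1.8 m/s².
v = v₀ + at = 14.2 + (-1.8)(4) = 7.04 m/s
Δx = v₀t + ½at² = 14.2·4 + 0.5·-1.8·4² = 42.6 m

Phase 3 (accelerating): v₀ = 7.04 m/s, a = 2.9 m/s².
v = v₀ + at = 7.04 + (2.9)(9.5) = 34.6 m/s
Δx = v₀t + ½at² = 7.04·9.5 + 0.5·2.9·9.5² = 198 m

Phase 4 (decelerating): v₀ = 34.6 m/s, a = -3.3 m/s².
v = v₀ + at → t = (0 − 34.6) / -3.3 = 10.5 s
v² = v₀² + 2aΔx → Δx = (0² − 34.6²)/(2·-3.3) = 181 m
Total distance = 26.0 + 42.6 + 198 + 181 = 448 m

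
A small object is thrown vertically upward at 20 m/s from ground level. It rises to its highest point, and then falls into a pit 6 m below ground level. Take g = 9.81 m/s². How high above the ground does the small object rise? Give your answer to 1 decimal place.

20.4 m

Phase 1 (rising): v₀ = 20.0 m/s, a = -9.81 m/s².
v = v₀ + at → t = (0 − 20.0) / -9.81 = 2.04 s
v² = v₀² + 2aΔx → Δx = (0² − 20.0²)/(2·-9.81) = 20.4 m
Maximum height = 20.4 m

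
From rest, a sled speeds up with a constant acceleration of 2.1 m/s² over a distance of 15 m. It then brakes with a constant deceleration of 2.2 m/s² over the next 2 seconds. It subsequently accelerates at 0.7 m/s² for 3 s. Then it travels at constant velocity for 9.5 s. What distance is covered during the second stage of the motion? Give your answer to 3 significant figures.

Phase 1 (accelerating): v₀ = 0 m/s, a = 2.1 m/s².
v² = v₀² + 2aΔx = 0² + 2·2.1·15 = 63.0 → v = 7.94 m/s
t = (v − v₀)/a = (7.94 − 0)/2.1 = 3.78 s

Phase 2 (decelerating): v₀ = 7.94 m/s, a = -2.2 m/s².
v = v₀ + at = 7.94 + (-2.2)(2) = 3.54 m/s
Δx = v₀t + ½at² = 7.94·2 + 0.5·-2.2·2² = 11.5 m
Distance in phase 2 = 11.5 m

11.5 m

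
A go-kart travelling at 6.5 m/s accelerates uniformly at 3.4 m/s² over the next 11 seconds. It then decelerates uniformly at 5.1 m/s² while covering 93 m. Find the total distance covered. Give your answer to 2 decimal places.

Phase 1 (accelerating): v₀ = 6.50 m/s, a = 3.4 m/s².
v = v₀ + at = 6.50 + (3.4)(11) = 43.9 m/s
Δx = v₀t + ½at² = 6.50·11 + 0.5·3.4·11² = 277 m

Phase 2 (decelerating): v₀ = 43.9 m/s, a = -5.1 m/s².
v² = v₀² + 2aΔx = 43.9² + 2·-5.1·93 = 979 → v = 31.3 m/s
t = (v − v₀)/a = (31.3 − 43.9)/-5.1 = 2.47 s
Total distance = 277 + 93.0 = 370 m

370.20 m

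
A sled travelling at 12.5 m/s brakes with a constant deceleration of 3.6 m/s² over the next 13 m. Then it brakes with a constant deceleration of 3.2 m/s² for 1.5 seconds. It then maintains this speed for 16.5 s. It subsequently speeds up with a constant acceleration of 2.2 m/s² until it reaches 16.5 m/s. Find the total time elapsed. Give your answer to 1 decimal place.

Phase 1 (decelerating): v₀ = 12.5 m/s, a = -3.6 m/s².
v² = v₀² + 2aΔx = 12.5² + 2·-3.6·13 = 62.6 → v = 7.92 m/s
t = (v − v₀)/a = (7.92 − 12.5)/-3.6 = 1.27 s

Phase 2 (decelerating): v₀ = 7.92 m/s, a = -3.2 m/s².
v = v₀ + at = 7.92 + (-3.2)(1.5) = 3.12 m/s
Δx = v₀t + ½at² = 7.92·1.5 + 0.5·-3.2·1.5² = 8.27 m

Phase 3 (constant speed): v₀ = 3.12 m/s, a = 0 m/s².
v = v₀ + at = 3.12 + (0)(16.5) = 3.12 m/s
Δx = v₀t + ½at² = 3.12·16.5 + 0.5·0·16.5² = 51.4 m

Phase 4 (accelerating): v₀ = 3.12 m/s, a = 2.2 m/s².
v = v₀ + at → t = (16.5 − 3.12) / 2.2 = 6.08 s
v² = v₀² + 2aΔx → Δx = (16.5² − 3.12²)/(2·2.2) = 59.7 m
Total time = 1.27 + 1.50 + 16.5 + 6.08 = 25.4 s

25.4 s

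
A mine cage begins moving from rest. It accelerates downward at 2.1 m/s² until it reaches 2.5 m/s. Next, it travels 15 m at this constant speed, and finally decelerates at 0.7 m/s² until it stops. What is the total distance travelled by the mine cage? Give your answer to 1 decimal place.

21.0 m

Phase 1 (accelerating): v₀ = 0 m/s, a = 2.1 m/s².
v = v₀ + at → t = (2.5 − 0) / 2.1 = 1.19 s
v² = v₀² + 2aΔx → Δx = (2.5² − 0²)/(2·2.1) = 1.49 m

Phase 2 (constant speed): v₀ = 2.50 m/s, a = 0 m/s².
Constant speed: t = d/v = 15/2.50 = 6.00 s

Phase 3 (decelerating): v₀ = 2.50 m/s, a = -0.7 m/s².
v = v₀ + at → t = (0 − 2.50) / -0.7 = 3.57 s
v² = v₀² + 2aΔx → Δx = (0² − 2.50²)/(2·-0.7) = 4.46 m
Total distance = 1.49 + 15.0 + 4.46 = 21.0 m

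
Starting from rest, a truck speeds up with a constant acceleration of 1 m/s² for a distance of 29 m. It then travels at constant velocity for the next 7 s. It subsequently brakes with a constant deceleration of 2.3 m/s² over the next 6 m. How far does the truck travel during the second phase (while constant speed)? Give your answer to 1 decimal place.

Phase 1 (accelerating): v₀ = 0 m/s, a = 1 m/s².
v² = v₀² + 2aΔx = 0² + 2·1·29 = 58.0 → v = 7.62 m/s
t = (v − v₀)/a = (7.62 − 0)/1 = 7.62 s

Phase 2 (constant speed): v₀ = 7.62 m/s, a = 0 m/s².
v = v₀ + at = 7.62 + (0)(7) = 7.62 m/s
Δx = v₀t + ½at² = 7.62·7 + 0.5·0·7² = 53.3 m
Distance in phase 2 = 53.3 m

53.3 m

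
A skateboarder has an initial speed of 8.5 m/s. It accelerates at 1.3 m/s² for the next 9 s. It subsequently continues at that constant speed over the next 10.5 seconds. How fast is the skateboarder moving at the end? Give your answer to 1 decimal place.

Phase 1 (accelerating): v₀ = 8.50 m/s, a = 1.3 m/s².
v = v₀ + at = 8.50 + (1.3)(9) = 20.2 m/s
Δx = v₀t + ½at² = 8.50·9 + 0.5·1.3·9² = 129 m

Phase 2 (constant speed): v₀ = 20.2 m/s, a = 0 m/s².
v = v₀ + at = 20.2 + (0)(10.5) = 20.2 m/s
Δx = v₀t + ½at² = 20.2·10.5 + 0.5·0·10.5² = 212 m
Final speed = 20.2 m/s

20.2 m/s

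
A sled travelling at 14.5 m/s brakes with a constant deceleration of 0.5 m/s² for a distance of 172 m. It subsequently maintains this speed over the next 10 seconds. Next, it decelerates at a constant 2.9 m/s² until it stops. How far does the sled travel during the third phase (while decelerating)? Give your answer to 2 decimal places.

6.59 m

Phase 1 (decelerating): v₀ = 14.5 m/s, a = -0.5 m/s².
v² = v₀² + 2aΔx = 14.5² + 2·-0.5·172 = 38.2 → v = 6.18 m/s
t = (v − v₀)/a = (6.18 − 14.5)/-0.5 = 16.6 s

Phase 2 (constant speed): v₀ = 6.18 m/s, a = 0 m/s².
v = v₀ + at = 6.18 + (0)(10) = 6.18 m/s
Δx = v₀t + ½at² = 6.18·10 + 0.5·0·10² = 61.8 m

Phase 3 (decelerating): v₀ = 6.18 m/s, a = -2.9 m/s².
v = v₀ + at → t = (0 − 6.18) / -2.9 = 2.13 s
v² = v₀² + 2aΔx → Δx = (0² − 6.18²)/(2·-2.9) = 6.59 m
Distance in phase 3 = 6.59 m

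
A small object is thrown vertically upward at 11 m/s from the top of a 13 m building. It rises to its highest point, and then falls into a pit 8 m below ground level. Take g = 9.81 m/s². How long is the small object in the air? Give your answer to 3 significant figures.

3.47 s

Phase 1 (rising): v₀ = 11.0 m/s, a = -9.81 m/s².
v = v₀ + at → t = (0 − 11.0) / -9.81 = 1.12 s
v² = v₀² + 2aΔx → Δx = (0² − 11.0²)/(2·-9.81) = 6.17 m

Phase 2 (falling): v₀ = 0 m/s, a = -9.81 m/s².
Falls 27.2 m from rest: t = √(2·27.2/9.81) = 2.35 s; v = g·t = 23.1 m/s.
Total time = 1.12 + 2.35 = 3.47 s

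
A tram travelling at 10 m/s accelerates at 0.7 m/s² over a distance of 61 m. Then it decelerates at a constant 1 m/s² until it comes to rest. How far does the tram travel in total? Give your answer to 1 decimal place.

153.7 m

Phase 1 (accelerating): v₀ = 10.0 m/s, a = 0.7 m/s².
v² = v₀² + 2aΔx = 10.0² + 2·0.7·61 = 185 → v = 13.6 m/s
t = (v − v₀)/a = (13.6 − 10.0)/0.7 = 5.17 s

Phase 2 (decelerating): v₀ = 13.6 m/s, a = -1 m/s².
v = v₀ + at → t = (0 − 13.6) / -1 = 13.6 s
v² = v₀² + 2aΔx → Δx = (0² − 13.6²)/(2·-1) = 92.7 m
Total distance = 61.0 + 92.7 = 154 m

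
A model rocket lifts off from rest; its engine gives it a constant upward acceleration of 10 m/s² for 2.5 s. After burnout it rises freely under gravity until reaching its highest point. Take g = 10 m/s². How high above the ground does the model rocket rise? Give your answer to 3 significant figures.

Phase 1 (powered ascent): v₀ = 0 m/s, a = 10 m/s².
v = v₀ + at = 0 + (10)(2.5) = 25.0 m/s
Δx = v₀t + ½at² = 0·2.5 + 0.5·10·2.5² = 31.2 m

Phase 2 (coasting upward): v₀ = 25.0 m/s, a = -10 m/s².
v = v₀ + at → t = (0 − 25.0) / -10 = 2.50 s
v² = v₀² + 2aΔx → Δx = (0² − 25.0²)/(2·-10) = 31.2 m
Maximum height = 31.2 + 31.2 = 62.5 m

62.5 m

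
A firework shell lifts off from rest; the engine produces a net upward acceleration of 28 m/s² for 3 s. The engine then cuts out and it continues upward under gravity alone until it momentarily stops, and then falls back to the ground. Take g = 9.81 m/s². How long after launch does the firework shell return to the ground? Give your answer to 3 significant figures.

21.5 s

Phase 1 (powered ascent): v₀ = 0 m/s, a = 28 m/s².
v = v₀ + at = 0 + (28)(3) = 84.0 m/s
Δx = v₀t + ½at² = 0·3 + 0.5·28·3² = 126 m

Phase 2 (coasting upward): v₀ = 84.0 m/s, a = -9.81 m/s².
v = v₀ + at → t = (0 − 84.0) / -9.81 = 8.56 s
v² = v₀² + 2aΔx → Δx = (0² − 84.0²)/(2·-9.81) = 360 m

Phase 3 (free fall): v₀ = 0 m/s, a = -9.81 m/s².
Falls 486 m from rest: t = √(2·486/9.81) = 9.95 s; v = g·t = 97.6 m/s.
Total time = 3.00 + 8.56 + 9.95 = 21.5 s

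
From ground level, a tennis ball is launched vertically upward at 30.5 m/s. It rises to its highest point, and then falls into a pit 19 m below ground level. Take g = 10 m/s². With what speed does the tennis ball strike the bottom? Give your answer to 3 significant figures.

Phase 1 (rising): v₀ = 30.5 m/s, a = -10 m/s².
v = v₀ + at → t = (0 − 30.5) / -10 = 3.05 s
v² = v₀² + 2aΔx → Δx = (0² − 30.5²)/(2·-10) = 46.5 m

Phase 2 (falling): v₀ = 0 m/s, a = -10 m/s².
Falls 65.5 m from rest: t = √(2·65.5/10) = 3.62 s; v = g·t = 36.2 m/s.
Final speed = 36.2 m/s

36.2 m/s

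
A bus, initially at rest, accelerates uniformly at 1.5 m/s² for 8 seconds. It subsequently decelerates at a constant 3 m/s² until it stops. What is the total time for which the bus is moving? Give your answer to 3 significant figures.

12.0 s

Phase 1 (accelerating): v₀ = 0 m/s, a = 1.5 m/s².
v = v₀ + at = 0 + (1.5)(8) = 12.0 m/s
Δx = v₀t + ½at² = 0·8 + 0.5·1.5·8² = 48.0 m

Phase 2 (decelerating): v₀ = 12.0 m/s, a = -3 m/s².
v = v₀ + at → t = (0 − 12.0) / -3 = 4.00 s
v² = v₀² + 2aΔx → Δx = (0² − 12.0²)/(2·-3) = 24.0 m
Total time = 8.00 + 4.00 = 12.0 s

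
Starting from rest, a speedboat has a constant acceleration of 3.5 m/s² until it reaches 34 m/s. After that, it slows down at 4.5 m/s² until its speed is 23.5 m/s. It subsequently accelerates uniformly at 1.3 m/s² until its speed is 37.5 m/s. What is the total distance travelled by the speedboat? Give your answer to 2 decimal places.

560.69 m

Phase 1 (accelerating): v₀ = 0 m/s, a = 3.5 m/s².
v = v₀ + at → t = (34 − 0) / 3.5 = 9.71 s
v² = v₀² + 2aΔx → Δx = (34² − 0²)/(2·3.5) = 165 m

Phase 2 (decelerating): v₀ = 34.0 m/s, a = -4.5 m/s².
v = v₀ + at → t = (23.5 − 34.0) / -4.5 = 2.33 s
v² = v₀² + 2aΔx → Δx = (23.5² − 34.0²)/(2·-4.5) = 67.1 m

Phase 3 (accelerating): v₀ = 23.5 m/s, a = 1.3 m/s².
v = v₀ + at → t = (37.5 − 23.5) / 1.3 = 10.8 s
v² = v₀² + 2aΔx → Δx = (37.5² − 23.5²)/(2·1.3) = 328 m
Total distance = 165 + 67.1 + 328 = 561 m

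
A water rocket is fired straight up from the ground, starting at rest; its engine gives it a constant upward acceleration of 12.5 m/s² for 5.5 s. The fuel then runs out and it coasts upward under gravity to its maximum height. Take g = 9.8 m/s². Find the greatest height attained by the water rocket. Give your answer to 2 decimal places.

Phase 1 (powered ascent): v₀ = 0 m/s, a = 12.5 m/s².
v = v₀ + at = 0 + (12.5)(5.5) = 68.8 m/s
Δx = v₀t + ½at² = 0·5.5 + 0.5·12.5·5.5² = 189 m

Phase 2 (coasting upward): v₀ = 68.8 m/s, a = -9.8 m/s².
v = v₀ + at → t = (0 − 68.8) / -9.8 = 7.02 s
v² = v₀² + 2aΔx → Δx = (0² − 68.8²)/(2·-9.8) = 241 m
Maximum height = 189 + 241 = 430 m

430.21 m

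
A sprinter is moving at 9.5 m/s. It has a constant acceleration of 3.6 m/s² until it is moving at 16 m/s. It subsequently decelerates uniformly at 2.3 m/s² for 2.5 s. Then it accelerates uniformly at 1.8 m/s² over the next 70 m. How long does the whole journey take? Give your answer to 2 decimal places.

Phase 1 (accelerating): v₀ = 9.50 m/s, a = 3.6 m/s².
v = v₀ + at → t = (16 − 9.50) / 3.6 = 1.81 s
v² = v₀² + 2aΔx → Δx = (16² − 9.50²)/(2·3.6) = 23.0 m

Phase 2 (decelerating): v₀ = 16.0 m/s, a = -2.3 m/s².
v = v₀ + at = 16.0 + (-2.3)(2.5) = 10.2 m/s
Δx = v₀t + ½at² = 16.0·2.5 + 0.5·-2.3·2.5² = 32.8 m

Phase 3 (accelerating): v₀ = 10.2 m/s, a = 1.8 m/s².
v² = v₀² + 2aΔx = 10.2² + 2·1.8·70 = 357 → v = 18.9 m/s
t = (v − v₀)/a = (18.9 − 10.2)/1.8 = 4.80 s
Total time = 1.81 + 2.50 + 4.80 = 9.11 s

9.11 s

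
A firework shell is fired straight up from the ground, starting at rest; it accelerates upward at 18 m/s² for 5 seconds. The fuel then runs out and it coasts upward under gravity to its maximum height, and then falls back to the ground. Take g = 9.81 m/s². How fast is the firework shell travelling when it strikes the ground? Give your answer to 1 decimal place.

Phase 1 (powered ascent): v₀ = 0 m/s, a = 18 m/s².
v = v₀ + at = 0 + (18)(5) = 90.0 m/s
Δx = v₀t + ½at² = 0·5 + 0.5·18·5² = 225 m

Phase 2 (coasting upward): v₀ = 90.0 m/s, a = -9.81 m/s².
v = v₀ + at → t = (0 − 90.0) / -9.81 = 9.17 s
v² = v₀² + 2aΔx → Δx = (0² − 90.0²)/(2·-9.81) = 413 m

Phase 3 (free fall): v₀ = 0 m/s, a = -9.81 m/s².
Falls 638 m from rest: t = √(2·638/9.81) = 11.4 s; v = g·t = 112 m/s.
Impact speed = 112 m/s

111.9 m/s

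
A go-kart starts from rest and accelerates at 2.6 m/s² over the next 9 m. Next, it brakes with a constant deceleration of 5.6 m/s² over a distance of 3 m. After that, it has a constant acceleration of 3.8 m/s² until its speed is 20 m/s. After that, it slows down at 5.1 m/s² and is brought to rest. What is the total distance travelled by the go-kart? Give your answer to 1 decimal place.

102.1 m

Phase 1 (accelerating): v₀ = 0 m/s, a = 2.6 m/s².
v² = v₀² + 2aΔx = 0² + 2·2.6·9 = 46.8 → v = 6.84 m/s
t = (v − v₀)/a = (6.84 − 0)/2.6 = 2.63 s

Phase 2 (decelerating): v₀ = 6.84 m/s, a = -5.6 m/s².
v² = v₀² + 2aΔx = 6.84² + 2·-5.6·3 = 13.2 → v = 3.63 m/s
t = (v − v₀)/a = (3.63 − 6.84)/-5.6 = 0.573 s

Phase 3 (accelerating): v₀ = 3.63 m/s, a = 3.8 m/s².
v = v₀ + at → t = (20 − 3.63) / 3.8 = 4.31 s
v² = v₀² + 2aΔx → Δx = (20² − 3.63²)/(2·3.8) = 50.9 m

Phase 4 (decelerating): v₀ = 20.0 m/s, a = -5.1 m/s².
v = v₀ + at → t = (0 − 20.0) / -5.1 = 3.92 s
v² = v₀² + 2aΔx → Δx = (0² − 20.0²)/(2·-5.1) = 39.2 m
Total distance = 9.00 + 3.00 + 50.9 + 39.2 = 102 m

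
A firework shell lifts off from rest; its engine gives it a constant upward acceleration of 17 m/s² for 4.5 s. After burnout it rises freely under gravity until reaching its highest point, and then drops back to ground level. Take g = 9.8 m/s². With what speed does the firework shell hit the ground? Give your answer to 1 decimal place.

96.1 m/s

Phase 1 (powered ascent): v₀ = 0 m/s, a = 17 m/s².
v = v₀ + at = 0 + (17)(4.5) = 76.5 m/s
Δx = v₀t + ½at² = 0·4.5 + 0.5·17·4.5² = 172 m

Phase 2 (coasting upward): v₀ = 76.5 m/s, a = -9.8 m/s².
v = v₀ + at → t = (0 − 76.5) / -9.8 = 7.81 s
v² = v₀² + 2aΔx → Δx = (0² − 76.5²)/(2·-9.8) = 299 m

Phase 3 (free fall): v₀ = 0 m/s, a = -9.8 m/s².
Falls 471 m from rest: t = √(2·471/9.8) = 9.80 s; v = g·t = 96.1 m/s.
Impact speed = 96.1 m/s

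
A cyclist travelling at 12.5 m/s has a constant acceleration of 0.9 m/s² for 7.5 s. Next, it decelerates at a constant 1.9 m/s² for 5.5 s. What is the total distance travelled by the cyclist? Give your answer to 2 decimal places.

196.20 m

Phase 1 (accelerating): v₀ = 12.5 m/s, a = 0.9 m/s².
v = v₀ + at = 12.5 + (0.9)(7.5) = 19.2 m/s
Δx = v₀t + ½at² = 12.5·7.5 + 0.5·0.9·7.5² = 119 m

Phase 2 (decelerating): v₀ = 19.2 m/s, a = -1.9 m/s².
v = v₀ + at = 19.2 + (-1.9)(5.5) = 8.80 m/s
Δx = v₀t + ½at² = 19.2·5.5 + 0.5·-1.9·5.5² = 77.1 m
Total distance = 119 + 77.1 = 196 m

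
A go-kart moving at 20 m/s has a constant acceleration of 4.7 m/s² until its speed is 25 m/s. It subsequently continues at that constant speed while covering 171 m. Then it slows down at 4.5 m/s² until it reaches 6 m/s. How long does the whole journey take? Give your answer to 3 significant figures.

Phase 1 (accelerating): v₀ = 20.0 m/s, a = 4.7 m/s².
v = v₀ + at → t = (25 − 20.0) / 4.7 = 1.06 s
v² = v₀² + 2aΔx → Δx = (25² − 20.0²)/(2·4.7) = 23.9 m

Phase 2 (constant speed): v₀ = 25.0 m/s, a = 0 m/s².
Constant speed: t = d/v = 171/25.0 = 6.84 s

Phase 3 (decelerating): v₀ = 25.0 m/s, a = -4.5 m/s².
v = v₀ + at → t = (6 − 25.0) / -4.5 = 4.22 s
v² = v₀² + 2aΔx → Δx = (6² − 25.0²)/(2·-4.5) = 65.4 m
Total time = 1.06 + 6.84 + 4.22 = 12.1 s

12.1 s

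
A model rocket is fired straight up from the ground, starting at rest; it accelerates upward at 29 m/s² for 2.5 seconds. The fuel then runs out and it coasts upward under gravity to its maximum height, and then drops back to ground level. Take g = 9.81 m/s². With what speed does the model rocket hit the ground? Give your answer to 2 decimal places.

Phase 1 (powered ascent): v₀ = 0 m/s, a = 29 m/s².
v = v₀ + at = 0 + (29)(2.5) = 72.5 m/s
Δx = v₀t + ½at² = 0·2.5 + 0.5·29·2.5² = 90.6 m

Phase 2 (coasting upward): v₀ = 72.5 m/s, a = -9.81 m/s².
v = v₀ + at → t = (0 − 72.5) / -9.81 = 7.39 s
v² = v₀² + 2aΔx → Δx = (0² − 72.5²)/(2·-9.81) = 268 m

Phase 3 (free fall): v₀ = 0 m/s, a = -9.81 m/s².
Falls 359 m from rest: t = √(2·359/9.81) = 8.55 s; v = g·t = 83.9 m/s.
Impact speed = 83.9 m/s

83.87 m/s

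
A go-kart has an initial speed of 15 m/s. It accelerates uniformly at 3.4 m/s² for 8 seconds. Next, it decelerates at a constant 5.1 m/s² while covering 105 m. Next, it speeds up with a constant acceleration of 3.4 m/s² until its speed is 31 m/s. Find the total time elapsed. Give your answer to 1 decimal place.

Phase 1 (accelerating): v₀ = 15.0 m/s, a = 3.4 m/s².
v = v₀ + at = 15.0 + (3.4)(8) = 42.2 m/s
Δx = v₀t + ½at² = 15.0·8 + 0.5·3.4·8² = 229 m

Phase 2 (decelerating): v₀ = 42.2 m/s, a = -5.1 m/s².
v² = v₀² + 2aΔx = 42.2² + 2·-5.1·105 = 710 → v = 26.6 m/s
t = (v − v₀)/a = (26.6 − 42.2)/-5.1 = 3.05 s

Phase 3 (accelerating): v₀ = 26.6 m/s, a = 3.4 m/s².
v = v₀ + at → t = (31 − 26.6) / 3.4 = 1.28 s
v² = v₀² + 2aΔx → Δx = (31² − 26.6²)/(2·3.4) = 36.9 m
Total time = 8.00 + 3.05 + 1.28 = 12.3 s

12.3 s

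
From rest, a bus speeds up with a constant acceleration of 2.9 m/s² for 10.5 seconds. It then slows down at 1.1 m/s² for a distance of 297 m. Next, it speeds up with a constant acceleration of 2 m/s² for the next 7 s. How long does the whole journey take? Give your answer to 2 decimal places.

Phase 1 (accelerating): v₀ = 0 m/s, a = 2.9 m/s².
v = v₀ + at = 0 + (2.9)(10.5) = 30.4 m/s
Δx = v₀t + ½at² = 0·10.5 + 0.5·2.9·10.5² = 160 m

Phase 2 (decelerating): v₀ = 30.4 m/s, a = -1.1 m/s².
v² = v₀² + 2aΔx = 30.4² + 2·-1.1·297 = 274 → v = 16.5 m/s
t = (v − v₀)/a = (16.5 − 30.4)/-1.1 = 12.6 s

Phase 3 (accelerating): v₀ = 16.5 m/s, a = 2 m/s².
v = v₀ + at = 16.5 + (2)(7) = 30.5 m/s
Δx = v₀t + ½at² = 16.5·7 + 0.5·2·7² = 165 m
Total time = 10.5 + 12.6 + 7.00 = 30.1 s

30.14 s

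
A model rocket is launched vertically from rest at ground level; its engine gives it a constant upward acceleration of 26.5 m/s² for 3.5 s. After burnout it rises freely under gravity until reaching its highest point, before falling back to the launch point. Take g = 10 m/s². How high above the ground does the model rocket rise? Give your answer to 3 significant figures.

Phase 1 (powered ascent): v₀ = 0 m/s, a = 26.5 m/s².
v = v₀ + at = 0 + (26.5)(3.5) = 92.8 m/s
Δx = v₀t + ½at² = 0·3.5 + 0.5·26.5·3.5² = 162 m

Phase 2 (coasting upward): v₀ = 92.8 m/s, a = -10 m/s².
v = v₀ + at → t = (0 − 92.8) / -10 = 9.28 s
v² = v₀² + 2aΔx → Δx = (0² − 92.8²)/(2·-10) = 430 m
Maximum height = 162 + 430 = 592 m

592 m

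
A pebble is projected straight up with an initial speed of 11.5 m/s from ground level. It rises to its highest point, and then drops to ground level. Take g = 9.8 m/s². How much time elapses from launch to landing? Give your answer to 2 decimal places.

2.35 s

Phase 1 (rising): v₀ = 11.5 m/s, a = -9.8 m/s².
v = v₀ + at → t = (0 − 11.5) / -9.8 = 1.17 s
v² = v₀² + 2aΔx → Δx = (0² − 11.5²)/(2·-9.8) = 6.75 m

Phase 2 (falling): v₀ = 0 m/s, a = -9.8 m/s².
Falls 6.75 m from rest: t = √(2·6.75/9.8) = 1.17 s; v = g·t = 11.5 m/s.
Total time = 1.17 + 1.17 = 2.35 s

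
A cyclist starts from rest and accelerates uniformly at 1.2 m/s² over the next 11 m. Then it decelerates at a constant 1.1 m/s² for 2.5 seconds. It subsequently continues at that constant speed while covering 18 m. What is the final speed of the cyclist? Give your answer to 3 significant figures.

Phase 1 (accelerating): v₀ = 0 m/s, a = 1.2 m/s².
v² = v₀² + 2aΔx = 0² + 2·1.2·11 = 26.4 → v = 5.14 m/s
t = (v − v₀)/a = (5.14 − 0)/1.2 = 4.28 s

Phase 2 (decelerating): v₀ = 5.14 m/s, a = -1.1 m/s².
v = v₀ + at = 5.14 + (-1.1)(2.5) = 2.39 m/s
Δx = v₀t + ½at² = 5.14·2.5 + 0.5·-1.1·2.5² = 9.41 m

Phase 3 (constant speed): v₀ = 2.39 m/s, a = 0 m/s².
Constant speed: t = d/v = 18/2.39 = 7.54 s
Final speed = 2.39 m/s

2.39 m/s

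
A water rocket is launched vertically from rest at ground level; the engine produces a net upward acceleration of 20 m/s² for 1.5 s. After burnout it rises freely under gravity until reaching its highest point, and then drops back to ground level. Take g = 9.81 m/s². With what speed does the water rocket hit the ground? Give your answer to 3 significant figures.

36.6 m/s

Phase 1 (powered ascent): v₀ = 0 m/s, a = 20 m/s².
v = v₀ + at = 0 + (20)(1.5) = 30.0 m/s
Δx = v₀t + ½at² = 0·1.5 + 0.5·20·1.5² = 22.5 m

Phase 2 (coasting upward): v₀ = 30.0 m/s, a = -9.81 m/s².
v = v₀ + at → t = (0 − 30.0) / -9.81 = 3.06 s
v² = v₀² + 2aΔx → Δx = (0² − 30.0²)/(2·-9.81) = 45.9 m

Phase 3 (free fall): v₀ = 0 m/s, a = -9.81 m/s².
Falls 68.4 m from rest: t = √(2·68.4/9.81) = 3.73 s; v = g·t = 36.6 m/s.
Impact speed = 36.6 m/s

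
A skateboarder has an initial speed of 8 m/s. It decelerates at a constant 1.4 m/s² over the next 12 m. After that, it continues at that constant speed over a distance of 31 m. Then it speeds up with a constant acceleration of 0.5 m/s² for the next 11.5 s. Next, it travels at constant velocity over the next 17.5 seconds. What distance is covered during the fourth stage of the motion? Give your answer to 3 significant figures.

197 m

Phase 1 (decelerating): v₀ = 8.00 m/s, a = -1.4 m/s².
v² = v₀² + 2aΔx = 8.00² + 2·-1.4·12 = 30.4 → v = 5.51 m/s
t = (v − v₀)/a = (5.51 − 8.00)/-1.4 = 1.78 s

Phase 2 (constant speed): v₀ = 5.51 m/s, a = 0 m/s².
Constant speed: t = d/v = 31/5.51 = 5.62 s

Phase 3 (accelerating): v₀ = 5.51 m/s, a = 0.5 m/s².
v = v₀ + at = 5.51 + (0.5)(11.5) = 11.3 m/s
Δx = v₀t + ½at² = 5.51·11.5 + 0.5·0.5·11.5² = 96.5 m

Phase 4 (constant speed): v₀ = 11.3 m/s, a = 0 m/s².
v = v₀ + at = 11.3 + (0)(17.5) = 11.3 m/s
Δx = v₀t + ½at² = 11.3·17.5 + 0.5·0·17.5² = 197 m
Distance in phase 4 = 197 m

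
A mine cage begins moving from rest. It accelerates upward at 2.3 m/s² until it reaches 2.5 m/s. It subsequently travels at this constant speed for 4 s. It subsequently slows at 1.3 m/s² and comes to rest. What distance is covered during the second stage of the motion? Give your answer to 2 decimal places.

Phase 1 (accelerating): v₀ = 0 m/s, a = 2.3 m/s².
v = v₀ + at → t = (2.5 − 0) / 2.3 = 1.09 s
v² = v₀² + 2aΔx → Δx = (2.5² − 0²)/(2·2.3) = 1.36 m

Phase 2 (constant speed): v₀ = 2.50 m/s, a = 0 m/s².
v = v₀ + at = 2.50 + (0)(4) = 2.50 m/s
Δx = v₀t + ½at² = 2.50·4 + 0.5·0·4² = 10.0 m
Distance in phase 2 = 10.0 m

10.00 m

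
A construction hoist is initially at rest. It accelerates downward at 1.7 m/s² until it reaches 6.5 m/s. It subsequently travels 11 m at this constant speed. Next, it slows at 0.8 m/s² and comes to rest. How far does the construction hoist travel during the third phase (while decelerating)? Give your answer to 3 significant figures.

Phase 1 (accelerating): v₀ = 0 m/s, a = 1.7 m/s².
v = v₀ + at → t = (6.5 − 0) / 1.7 = 3.82 s
v² = v₀² + 2aΔx → Δx = (6.5² − 0²)/(2·1.7) = 12.4 m

Phase 2 (constant speed): v₀ = 6.50 m/s, a = 0 m/s².
Constant speed: t = d/v = 11/6.50 = 1.69 s

Phase 3 (decelerating): v₀ = 6.50 m/s, a = -0.8 m/s².
v = v₀ + at → t = (0 − 6.50) / -0.8 = 8.12 s
v² = v₀² + 2aΔx → Δx = (0² − 6.50²)/(2·-0.8) = 26.4 m
Distance in phase 3 = 26.4 m

26.4 m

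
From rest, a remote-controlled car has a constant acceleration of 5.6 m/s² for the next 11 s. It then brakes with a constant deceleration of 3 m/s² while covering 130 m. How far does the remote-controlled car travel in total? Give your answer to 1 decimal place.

468.8 m

Phase 1 (accelerating): v₀ = 0 m/s, a = 5.6 m/s².
v = v₀ + at = 0 + (5.6)(11) = 61.6 m/s
Δx = v₀t + ½at² = 0·11 + 0.5·5.6·11² = 339 m

Phase 2 (decelerating): v₀ = 61.6 m/s, a = -3 m/s².
v² = v₀² + 2aΔx = 61.6² + 2·-3·130 = 3010 → v = 54.9 m/s
t = (v − v₀)/a = (54.9 − 61.6)/-3 = 2.23 s
Total distance = 339 + 130 = 469 m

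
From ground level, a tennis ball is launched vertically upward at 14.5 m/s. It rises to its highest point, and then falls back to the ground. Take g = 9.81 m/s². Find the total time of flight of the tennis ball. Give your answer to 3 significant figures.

2.96 s

Phase 1 (rising): v₀ = 14.5 m/s, a = -9.81 m/s².
v = v₀ + at → t = (0 − 14.5) / -9.81 = 1.48 s
v² = v₀² + 2aΔx → Δx = (0² − 14.5²)/(2·-9.81) = 10.7 m

Phase 2 (falling): v₀ = 0 m/s, a = -9.81 m/s².
Falls 10.7 m from rest: t = √(2·10.7/9.81) = 1.48 s; v = g·t = 14.5 m/s.
Total time = 1.48 + 1.48 = 2.96 s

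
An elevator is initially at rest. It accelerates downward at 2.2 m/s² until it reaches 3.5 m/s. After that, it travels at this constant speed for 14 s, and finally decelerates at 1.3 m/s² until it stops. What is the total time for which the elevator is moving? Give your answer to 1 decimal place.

Phase 1 (accelerating): v₀ = 0 m/s, a = 2.2 m/s².
v = v₀ + at → t = (3.5 − 0) / 2.2 = 1.59 s
v² = v₀² + 2aΔx → Δx = (3.5² − 0²)/(2·2.2) = 2.78 m

Phase 2 (constant speed): v₀ = 3.50 m/s, a = 0 m/s².
v = v₀ + at = 3.50 + (0)(14) = 3.50 m/s
Δx = v₀t + ½at² = 3.50·14 + 0.5·0·14² = 49.0 m

Phase 3 (decelerating): v₀ = 3.50 m/s, a = -1.3 m/s².
v = v₀ + at → t = (0 − 3.50) / -1.3 = 2.69 s
v² = v₀² + 2aΔx → Δx = (0² − 3.50²)/(2·-1.3) = 4.71 m
Total time = 1.59 + 14.0 + 2.69 = 18.3 s

18.3 s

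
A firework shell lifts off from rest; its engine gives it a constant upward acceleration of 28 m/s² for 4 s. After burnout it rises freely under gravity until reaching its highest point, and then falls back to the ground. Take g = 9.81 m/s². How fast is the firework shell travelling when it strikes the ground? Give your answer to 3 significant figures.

Phase 1 (powered ascent): v₀ = 0 m/s, a = 28 m/s².
v = v₀ + at = 0 + (28)(4) = 112 m/s
Δx = v₀t + ½at² = 0·4 + 0.5·28·4² = 224 m

Phase 2 (coasting upward): v₀ = 112 m/s, a = -9.81 m/s².
v = v₀ + at → t = (0 − 112) / -9.81 = 11.4 s
v² = v₀² + 2aΔx → Δx = (0² − 112²)/(2·-9.81) = 639 m

Phase 3 (free fall): v₀ = 0 m/s, a = -9.81 m/s².
Falls 863 m from rest: t = √(2·863/9.81) = 13.3 s; v = g·t = 130 m/s.
Impact speed = 130 m/s

130 m/s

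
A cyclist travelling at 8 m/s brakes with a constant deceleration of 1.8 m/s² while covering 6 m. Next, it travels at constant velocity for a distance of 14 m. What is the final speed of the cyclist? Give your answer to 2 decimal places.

6.51 m/s

Phase 1 (decelerating): v₀ = 8.00 m/s, a = -1.8 m/s².
v² = v₀² + 2aΔx = 8.00² + 2·-1.8·6 = 42.4 → v = 6.51 m/s
t = (v − v₀)/a = (6.51 − 8.00)/-1.8 = 0.827 s

Phase 2 (constant speed): v₀ = 6.51 m/s, a = 0 m/s².
Constant speed: t = d/v = 14/6.51 = 2.15 s
Final speed = 6.51 m/s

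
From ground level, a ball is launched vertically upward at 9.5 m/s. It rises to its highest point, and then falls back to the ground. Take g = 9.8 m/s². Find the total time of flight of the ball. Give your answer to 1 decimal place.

1.9 s

Phase 1 (rising): v₀ = 9.50 m/s, a = -9.8 m/s².
v = v₀ + at → t = (0 − 9.50) / -9.8 = 0.969 s
v² = v₀² + 2aΔx → Δx = (0² − 9.50²)/(2·-9.8) = 4.60 m

Phase 2 (falling): v₀ = 0 m/s, a = -9.8 m/s².
Falls 4.60 m from rest: t = √(2·4.60/9.8) = 0.969 s; v = g·t = 9.50 m/s.
Total time = 0.969 + 0.969 = 1.94 s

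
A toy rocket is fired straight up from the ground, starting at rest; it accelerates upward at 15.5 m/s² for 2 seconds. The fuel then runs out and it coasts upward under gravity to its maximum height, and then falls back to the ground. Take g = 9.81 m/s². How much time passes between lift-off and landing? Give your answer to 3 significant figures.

9.20 s

Phase 1 (powered ascent): v₀ = 0 m/s, a = 15.5 m/s².
v = v₀ + at = 0 + (15.5)(2) = 31.0 m/s
Δx = v₀t + ½at² = 0·2 + 0.5·15.5·2² = 31.0 m

Phase 2 (coasting upward): v₀ = 31.0 m/s, a = -9.81 m/s².
v = v₀ + at → t = (0 − 31.0) / -9.81 = 3.16 s
v² = v₀² + 2aΔx → Δx = (0² − 31.0²)/(2·-9.81) = 49.0 m

Phase 3 (free fall): v₀ = 0 m/s, a = -9.81 m/s².
Falls 80.0 m from rest: t = √(2·80.0/9.81) = 4.04 s; v = g·t = 39.6 m/s.
Total time = 2.00 + 3.16 + 4.04 = 9.20 s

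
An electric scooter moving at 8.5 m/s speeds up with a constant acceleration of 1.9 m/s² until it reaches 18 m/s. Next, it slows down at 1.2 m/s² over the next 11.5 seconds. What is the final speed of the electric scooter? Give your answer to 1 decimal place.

Phase 1 (accelerating): v₀ = 8.50 m/s, a = 1.9 m/s².
v = v₀ + at → t = (18 − 8.50) / 1.9 = 5.00 s
v² = v₀² + 2aΔx → Δx = (18² − 8.50²)/(2·1.9) = 66.2 m

Phase 2 (decelerating): v₀ = 18.0 m/s, a = -1.2 m/s².
v = v₀ + at = 18.0 + (-1.2)(11.5) = 4.20 m/s
Δx = v₀t + ½at² = 18.0·11.5 + 0.5·-1.2·11.5² = 128 m
Final speed = 4.20 m/s

4.2 m/s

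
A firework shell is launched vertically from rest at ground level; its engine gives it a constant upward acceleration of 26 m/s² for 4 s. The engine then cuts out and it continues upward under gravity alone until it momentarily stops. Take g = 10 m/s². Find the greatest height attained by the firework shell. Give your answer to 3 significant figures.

Phase 1 (powered ascent): v₀ = 0 m/s, a = 26 m/s².
v = v₀ + at = 0 + (26)(4) = 104 m/s
Δx = v₀t + ½at² = 0·4 + 0.5·26·4² = 208 m

Phase 2 (coasting upward): v₀ = 104 m/s, a = -10 m/s².
v = v₀ + at → t = (0 − 104) / -10 = 10.4 s
v² = v₀² + 2aΔx → Δx = (0² − 104²)/(2·-10) = 541 m
Maximum height = 208 + 541 = 749 m

749 m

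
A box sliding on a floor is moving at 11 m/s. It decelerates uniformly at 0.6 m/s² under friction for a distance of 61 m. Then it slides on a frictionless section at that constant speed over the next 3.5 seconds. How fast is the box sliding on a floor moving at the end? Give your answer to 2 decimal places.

Phase 1 (decelerating): v₀ = 11.0 m/s, a = -0.6 m/s².
v² = v₀² + 2aΔx = 11.0² + 2·-0.6·61 = 47.8 → v = 6.91 m/s
t = (v − v₀)/a = (6.91 − 11.0)/-0.6 = 6.81 s

Phase 2 (constant speed): v₀ = 6.91 m/s, a = 0 m/s².
v = v₀ + at = 6.91 + (0)(3.5) = 6.91 m/s
Δx = v₀t + ½at² = 6.91·3.5 + 0.5·0·3.5² = 24.2 m
Final speed = 6.91 m/s

6.91 m/s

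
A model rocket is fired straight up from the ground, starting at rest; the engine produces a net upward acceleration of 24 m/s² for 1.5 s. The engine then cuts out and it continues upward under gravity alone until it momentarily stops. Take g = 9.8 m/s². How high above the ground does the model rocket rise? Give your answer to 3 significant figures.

93.1 m

Phase 1 (powered ascent): v₀ = 0 m/s, a = 24 m/s².
v = v₀ + at = 0 + (24)(1.5) = 36.0 m/s
Δx = v₀t + ½at² = 0·1.5 + 0.5·24·1.5² = 27.0 m

Phase 2 (coasting upward): v₀ = 36.0 m/s, a = -9.8 m/s².
v = v₀ + at → t = (0 − 36.0) / -9.8 = 3.67 s
v² = v₀² + 2aΔx → Δx = (0² − 36.0²)/(2·-9.8) = 66.1 m
Maximum height = 27.0 + 66.1 = 93.1 m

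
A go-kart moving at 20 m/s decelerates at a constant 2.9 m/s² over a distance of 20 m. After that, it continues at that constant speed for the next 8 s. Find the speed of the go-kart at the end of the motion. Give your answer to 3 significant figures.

Phase 1 (decelerating): v₀ = 20.0 m/s, a = -2.9 m/s².
v² = v₀² + 2aΔx = 20.0² + 2·-2.9·20 = 284 → v = 16.9 m/s
t = (v − v₀)/a = (16.9 − 20.0)/-2.9 = 1.09 s

Phase 2 (constant speed): v₀ = 16.9 m/s, a = 0 m/s².
v = v₀ + at = 16.9 + (0)(8) = 16.9 m/s
Δx = v₀t + ½at² = 16.9·8 + 0.5·0·8² = 135 m
Final speed = 16.9 m/s

16.9 m/s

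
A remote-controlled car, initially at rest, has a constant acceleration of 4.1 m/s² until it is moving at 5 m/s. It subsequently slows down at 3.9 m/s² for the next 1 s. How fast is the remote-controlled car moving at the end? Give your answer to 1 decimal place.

Phase 1 (accelerating): v₀ = 0 m/s, a = 4.1 m/s².
v = v₀ + at → t = (5 − 0) / 4.1 = 1.22 s
v² = v₀² + 2aΔx → Δx = (5² − 0²)/(2·4.1) = 3.05 m

Phase 2 (decelerating): v₀ = 5.00 m/s, a = -3.9 m/s².
v = v₀ + at = 5.00 + (-3.9)(1) = 1.10 m/s
Δx = v₀t + ½at² = 5.00·1 + 0.5·-3.9·1² = 3.05 m
Final speed = 1.10 m/s

1.1 m/s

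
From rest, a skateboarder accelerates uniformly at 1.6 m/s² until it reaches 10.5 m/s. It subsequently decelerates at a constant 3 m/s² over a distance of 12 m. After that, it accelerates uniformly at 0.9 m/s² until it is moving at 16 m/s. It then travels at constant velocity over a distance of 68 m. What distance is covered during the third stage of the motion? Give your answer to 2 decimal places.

Phase 1 (accelerating): v₀ = 0 m/s, a = 1.6 m/s².
v = v₀ + at → t = (10.5 − 0) / 1.6 = 6.56 s
v² = v₀² + 2aΔx → Δx = (10.5² − 0²)/(2·1.6) = 34.5 m

Phase 2 (decelerating): v₀ = 10.5 m/s, a = -3 m/s².
v² = v₀² + 2aΔx = 10.5² + 2·-3·12 = 38.2 → v = 6.18 m/s
t = (v − v₀)/a = (6.18 − 10.5)/-3 = 1.44 s

Phase 3 (accelerating): v₀ = 6.18 m/s, a = 0.9 m/s².
v = v₀ + at → t = (16 − 6.18) / 0.9 = 10.9 s
v² = v₀² + 2aΔx → Δx = (16² − 6.18²)/(2·0.9) = 121 m
Distance in phase 3 = 121 m

120.97 m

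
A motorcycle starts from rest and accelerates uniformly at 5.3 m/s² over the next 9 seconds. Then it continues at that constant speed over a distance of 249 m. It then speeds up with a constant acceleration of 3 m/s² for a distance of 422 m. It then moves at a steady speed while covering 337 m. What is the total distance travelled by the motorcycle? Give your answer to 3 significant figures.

1220 m

Phase 1 (accelerating): v₀ = 0 m/s, a = 5.3 m/s².
v = v₀ + at = 0 + (5.3)(9) = 47.7 m/s
Δx = v₀t + ½at² = 0·9 + 0.5·5.3·9² = 215 m

Phase 2 (constant speed): v₀ = 47.7 m/s, a = 0 m/s².
Constant speed: t = d/v = 249/47.7 = 5.22 s

Phase 3 (accelerating): v₀ = 47.7 m/s, a = 3 m/s².
v² = v₀² + 2aΔx = 47.7² + 2·3·422 = 4810 → v = 69.3 m/s
t = (v − v₀)/a = (69.3 − 47.7)/3 = 7.21 s

Phase 4 (constant speed): v₀ = 69.3 m/s, a = 0 m/s².
Constant speed: t = d/v = 337/69.3 = 4.86 s
Total distance = 215 + 249 + 422 + 337 = 1220 m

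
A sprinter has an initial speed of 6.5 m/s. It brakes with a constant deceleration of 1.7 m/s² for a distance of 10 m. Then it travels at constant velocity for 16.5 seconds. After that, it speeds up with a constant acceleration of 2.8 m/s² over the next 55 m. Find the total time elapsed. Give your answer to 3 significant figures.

24.0 s

Phase 1 (decelerating): v₀ = 6.50 m/s, a = -1.7 m/s².
v² = v₀² + 2aΔx = 6.50² + 2·-1.7·10 = 8.25 → v = 2.87 m/s
t = (v − v₀)/a = (2.87 − 6.50)/-1.7 = 2.13 s

Phase 2 (constant speed): v₀ = 2.87 m/s, a = 0 m/s².
v = v₀ + at = 2.87 + (0)(16.5) = 2.87 m/s
Δx = v₀t + ½at² = 2.87·16.5 + 0.5·0·16.5² = 47.4 m

Phase 3 (accelerating): v₀ = 2.87 m/s, a = 2.8 m/s².
v² = v₀² + 2aΔx = 2.87² + 2·2.8·55 = 316 → v = 17.8 m/s
t = (v − v₀)/a = (17.8 − 2.87)/2.8 = 5.33 s
Total time = 2.13 + 16.5 + 5.33 = 24.0 s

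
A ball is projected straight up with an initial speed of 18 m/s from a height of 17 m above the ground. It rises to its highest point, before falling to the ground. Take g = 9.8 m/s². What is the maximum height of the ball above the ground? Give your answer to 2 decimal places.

Phase 1 (rising): v₀ = 18.0 m/s, a = -9.8 m/s².
v = v₀ + at → t = (0 − 18.0) / -9.8 = 1.84 s
v² = v₀² + 2aΔx → Δx = (0² − 18.0²)/(2·-9.8) = 16.5 m
Maximum height = 17 + 16.5 = 33.5 m

33.53 m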